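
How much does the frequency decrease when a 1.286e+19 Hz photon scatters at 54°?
5.290e+17 Hz (decrease)

Convert frequency to wavelength (c = 299792458 m/s):
λ₀ = c/f₀ = 299792458/1.286e+19 = 2.3312011e-11 m = 23.3120 pm

Calculate Compton shift:
Δλ = λ_C(1 - cos(54°)) = 1.0002 pm

Final wavelength:
λ' = λ₀ + Δλ = 23.3120 + 1.0002 = 24.3122 pm

Final frequency:
f' = c/λ' = 299792458/2.4312172e-11 = 1.2330962e+19 Hz

Frequency shift (decrease):
Δf = f₀ - f' = 1.286e+19 - 1.2330962e+19 = 5.290e+17 Hz

(Intermediate values are shown rounded; full precision is carried through to the final answer.)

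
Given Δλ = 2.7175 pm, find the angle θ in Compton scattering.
96.89°

From the Compton formula Δλ = λ_C(1 - cos θ), we can solve for θ:

cos θ = 1 - Δλ/λ_C

Given:
- Δλ = 2.7175 pm
- λ_C = h/(m_e·c) ≈ 2.42631024 pm

cos θ = 1 - 2.7175/2.42631024
cos θ = 1 - 1.120013
cos θ = -0.120013

θ = arccos(-0.120013)
θ = 96.89°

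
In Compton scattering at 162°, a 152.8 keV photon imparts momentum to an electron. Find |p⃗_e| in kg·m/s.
1.3168e-22 kg·m/s

The electron is initially at rest, so by conservation of momentum:
p⃗_e = p⃗₀ − p⃗'  (incident photon momentum minus scattered photon momentum)

Photon momentum magnitudes (p = h/λ = E/c):
λ₀ = hc/E₀ = 8.1141 pm → p₀ = h/λ₀ = 8.1661e-23 kg·m/s
Δλ = λ_C(1 − cos 162°) = 4.7339 pm
λ' = 12.8480 pm → p' = h/λ' = 5.1573e-23 kg·m/s

The scattered photon makes angle θ = 162° with the incident direction, so by the law of cosines:
|p⃗_e|² = p₀² + p'² − 2p₀p'cos θ
|p⃗_e|² = (8.1661e-23)² + (5.1573e-23)² − 2·8.1661e-23·5.1573e-23·cos(162°)
|p⃗_e| = 1.3168e-22 kg·m/s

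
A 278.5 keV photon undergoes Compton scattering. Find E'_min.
133.2522 keV (at θ = 180°)

The scattered photon has minimum energy when its wavelength is maximum, i.e., when the Compton shift Δλ = λ_C(1 − cos θ) is maximum. This occurs at θ = 180° (backscattering), giving Δλ_max = 2λ_C = 4.8526 pm.

Initial wavelength: λ₀ = hc/E₀ = 4.4519 pm
Maximum final wavelength: λ'_max = λ₀ + 2λ_C = 4.4519 + 4.8526 = 9.3045 pm
Minimum final energy: E'_min = hc/λ'_max = 133.2522 keV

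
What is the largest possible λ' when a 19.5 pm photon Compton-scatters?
24.3526 pm (at θ = 180°)

The Compton shift is Δλ = λ_C(1 − cos θ).

Since cos θ ranges from −1 to 1, the factor (1 − cos θ) ranges from 0 to 2; the maximum shift occurs at θ = 180° (backscattering):
Δλ_max = 2λ_C = 2 × 2.4263 pm = 4.8526 pm

Maximum scattered wavelength:
λ'_max = λ₀ + Δλ_max = 19.5 + 4.8526 = 24.3526 pm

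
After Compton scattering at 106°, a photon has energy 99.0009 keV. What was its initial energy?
131.5001 keV

Convert final energy to wavelength (hc ≈ 1239.842 keV·pm):
λ' = hc/E' = 1239.842 / 99.0009 = 12.5235 pm

Calculate the Compton shift:
Δλ = λ_C(1 - cos(106°))
Δλ = 2.4263 × (1 - cos(106°))
Δλ = 3.0951 pm

Initial wavelength:
λ = λ' - Δλ = 12.5235 - 3.0951 = 9.4285 pm

Initial energy:
E = hc/λ = 1239.842 / 9.4285 = 131.5001 keV

(Intermediate values are shown rounded; full precision is carried through to the final answer.)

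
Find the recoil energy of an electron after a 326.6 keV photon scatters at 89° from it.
125.9840 keV

By energy conservation: K_e = E_initial - E_final

First find the scattered photon energy:
Initial wavelength: λ = hc/E = 3.7962 pm
Compton shift: Δλ = λ_C(1 - cos(89°)) = 2.3840 pm
Final wavelength: λ' = 3.7962 + 2.3840 = 6.1802 pm
Final photon energy: E' = hc/λ' = 200.6160 keV

Electron kinetic energy:
K_e = E - E' = 326.6000 - 200.6160 = 125.9840 keV

(Intermediate values are shown rounded; full precision is carried through to the final answer.)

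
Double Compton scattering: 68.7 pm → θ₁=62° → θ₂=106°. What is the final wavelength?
73.0823 pm

Apply Compton shift twice:

First scattering at θ₁ = 62°:
Δλ₁ = λ_C(1 - cos(62°))
Δλ₁ = 2.4263 × 0.5305
Δλ₁ = 1.2872 pm

After first scattering:
λ₁ = 68.7 + 1.2872 = 69.9872 pm

Second scattering at θ₂ = 106°:
Δλ₂ = λ_C(1 - cos(106°))
Δλ₂ = 2.4263 × 1.2756
Δλ₂ = 3.0951 pm

Final wavelength:
λ₂ = 69.9872 + 3.0951 = 73.0823 pm

Total shift: Δλ_total = 1.2872 + 3.0951 = 4.3823 pm

(Intermediate values are shown rounded; full precision is carried through to the final answer.)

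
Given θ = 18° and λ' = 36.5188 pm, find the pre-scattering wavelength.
36.4000 pm

From λ' = λ + Δλ, we have λ = λ' - Δλ

First calculate the Compton shift:
Δλ = λ_C(1 - cos θ)
Δλ = 2.4263 × (1 - cos(18°))
Δλ = 2.4263 × 0.0489
Δλ = 0.1188 pm

Initial wavelength:
λ = λ' - Δλ
λ = 36.5188 - 0.1188
λ = 36.4000 pm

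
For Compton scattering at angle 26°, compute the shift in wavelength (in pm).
0.2456 pm

Using the Compton scattering formula:
Δλ = λ_C(1 - cos θ)

where λ_C = h/(m_e·c) ≈ 2.4263 pm is the Compton wavelength of an electron.

For θ = 26°:
cos(26°) = 0.8988
1 - cos(26°) = 0.1012

Δλ = 2.4263 × 0.1012
Δλ = 0.2456 pm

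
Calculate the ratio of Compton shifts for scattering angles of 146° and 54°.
146° produces the larger shift by a factor of 4.437

Calculate both shifts using Δλ = λ_C(1 - cos θ):

For θ₁ = 54°:
Δλ₁ = 2.4263 × (1 - cos(54°))
Δλ₁ = 2.4263 × 0.4122
Δλ₁ = 1.0002 pm

For θ₂ = 146°:
Δλ₂ = 2.4263 × (1 - cos(146°))
Δλ₂ = 2.4263 × 1.8290
Δλ₂ = 4.4378 pm

The 146° angle produces the larger shift.
Ratio: 4.4378/1.0002 = 4.437

(Intermediate values are shown rounded; full precision is carried through to the final answer.)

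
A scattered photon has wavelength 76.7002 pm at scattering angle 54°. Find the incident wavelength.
75.7000 pm

From λ' = λ + Δλ, we have λ = λ' - Δλ

First calculate the Compton shift:
Δλ = λ_C(1 - cos θ)
Δλ = 2.4263 × (1 - cos(54°))
Δλ = 2.4263 × 0.4122
Δλ = 1.0002 pm

Initial wavelength:
λ = λ' - Δλ
λ = 76.7002 - 1.0002
λ = 75.7000 pm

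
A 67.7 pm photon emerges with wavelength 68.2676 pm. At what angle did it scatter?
40.00°

First find the wavelength shift:
Δλ = λ' - λ = 68.2676 - 67.7 = 0.5676 pm

Using Δλ = λ_C(1 - cos θ), with λ_C = h/(m_e·c) ≈ 2.42631024 pm:
cos θ = 1 - Δλ/λ_C
cos θ = 1 - 0.5676/2.42631024
cos θ = 0.766065

θ = arccos(0.766065)
θ = 40.00°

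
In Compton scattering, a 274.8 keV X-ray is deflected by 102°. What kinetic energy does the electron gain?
108.2120 keV

By energy conservation: K_e = E_initial - E_final

First find the scattered photon energy:
Initial wavelength: λ = hc/E = 4.5118 pm
Compton shift: Δλ = λ_C(1 - cos(102°)) = 2.9308 pm
Final wavelength: λ' = 4.5118 + 2.9308 = 7.4426 pm
Final photon energy: E' = hc/λ' = 166.5880 keV

Electron kinetic energy:
K_e = E - E' = 274.8000 - 166.5880 = 108.2120 keV

(Intermediate values are shown rounded; full precision is carried through to the final answer.)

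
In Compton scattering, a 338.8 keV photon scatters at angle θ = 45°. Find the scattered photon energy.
283.7063 keV

First convert energy to wavelength:
λ = hc/E, with hc ≈ 1239.842 keV·pm (i.e. 1239.842 eV·nm)

For E = 338.8 keV = 338800 eV:
λ = 1239.842 keV·pm / 338.8 keV
λ = 3.6595 pm

Calculate the Compton shift:
Δλ = λ_C(1 - cos(45°)) = 2.4263 × 0.2929
Δλ = 0.7106 pm

Final wavelength:
λ' = 3.6595 + 0.7106 = 4.3702 pm

Final energy:
E' = hc/λ' = 1239.842 / 4.3702 = 283.7063 keV

(Intermediate values are shown rounded; full precision is carried through to the final answer.)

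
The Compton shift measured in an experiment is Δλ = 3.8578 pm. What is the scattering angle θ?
126.16°

From the Compton formula Δλ = λ_C(1 - cos θ), we can solve for θ:

cos θ = 1 - Δλ/λ_C

Given:
- Δλ = 3.8578 pm
- λ_C = h/(m_e·c) ≈ 2.42631024 pm

cos θ = 1 - 3.8578/2.42631024
cos θ = 1 - 1.589986
cos θ = -0.589986

θ = arccos(-0.589986)
θ = 126.16°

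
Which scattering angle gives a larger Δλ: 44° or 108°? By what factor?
108° produces the larger shift by a factor of 4.664

Calculate both shifts using Δλ = λ_C(1 - cos θ):

For θ₁ = 44°:
Δλ₁ = 2.4263 × (1 - cos(44°))
Δλ₁ = 2.4263 × 0.2807
Δλ₁ = 0.6810 pm

For θ₂ = 108°:
Δλ₂ = 2.4263 × (1 - cos(108°))
Δλ₂ = 2.4263 × 1.3090
Δλ₂ = 3.1761 pm

The 108° angle produces the larger shift.
Ratio: 3.1761/0.6810 = 4.664

(Intermediate values are shown rounded; full precision is carried through to the final answer.)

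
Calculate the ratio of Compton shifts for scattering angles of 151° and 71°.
151° produces the larger shift by a factor of 2.780

Calculate both shifts using Δλ = λ_C(1 - cos θ):

For θ₁ = 71°:
Δλ₁ = 2.4263 × (1 - cos(71°))
Δλ₁ = 2.4263 × 0.6744
Δλ₁ = 1.6364 pm

For θ₂ = 151°:
Δλ₂ = 2.4263 × (1 - cos(151°))
Δλ₂ = 2.4263 × 1.8746
Δλ₂ = 4.5484 pm

The 151° angle produces the larger shift.
Ratio: 4.5484/1.6364 = 2.780

(Intermediate values are shown rounded; full precision is carried through to the final answer.)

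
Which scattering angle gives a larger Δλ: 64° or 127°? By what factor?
127° produces the larger shift by a factor of 2.852

Calculate both shifts using Δλ = λ_C(1 - cos θ):

For θ₁ = 64°:
Δλ₁ = 2.4263 × (1 - cos(64°))
Δλ₁ = 2.4263 × 0.5616
Δλ₁ = 1.3627 pm

For θ₂ = 127°:
Δλ₂ = 2.4263 × (1 - cos(127°))
Δλ₂ = 2.4263 × 1.6018
Δλ₂ = 3.8865 pm

The 127° angle produces the larger shift.
Ratio: 3.8865/1.3627 = 2.852

(Intermediate values are shown rounded; full precision is carried through to the final answer.)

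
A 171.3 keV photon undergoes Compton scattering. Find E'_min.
102.5471 keV (at θ = 180°)

The scattered photon has minimum energy when its wavelength is maximum, i.e., when the Compton shift Δλ = λ_C(1 − cos θ) is maximum. This occurs at θ = 180° (backscattering), giving Δλ_max = 2λ_C = 4.8526 pm.

Initial wavelength: λ₀ = hc/E₀ = 7.2378 pm
Maximum final wavelength: λ'_max = λ₀ + 2λ_C = 7.2378 + 4.8526 = 12.0905 pm
Minimum final energy: E'_min = hc/λ'_max = 102.5471 keV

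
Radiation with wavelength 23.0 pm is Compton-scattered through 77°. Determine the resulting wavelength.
24.8805 pm

Using the Compton scattering formula:
λ' = λ + Δλ = λ + λ_C(1 - cos θ)

Given:
- Initial wavelength λ = 23.0 pm
- Scattering angle θ = 77°
- Compton wavelength λ_C ≈ 2.4263 pm

Calculate the shift:
Δλ = 2.4263 × (1 - cos(77°))
Δλ = 2.4263 × 0.7750
Δλ = 1.8805 pm

Final wavelength:
λ' = 23.0 + 1.8805 = 24.8805 pm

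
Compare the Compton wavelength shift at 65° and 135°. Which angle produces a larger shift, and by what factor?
135° produces the larger shift by a factor of 2.957

Calculate both shifts using Δλ = λ_C(1 - cos θ):

For θ₁ = 65°:
Δλ₁ = 2.4263 × (1 - cos(65°))
Δλ₁ = 2.4263 × 0.5774
Δλ₁ = 1.4009 pm

For θ₂ = 135°:
Δλ₂ = 2.4263 × (1 - cos(135°))
Δλ₂ = 2.4263 × 1.7071
Δλ₂ = 4.1420 pm

The 135° angle produces the larger shift.
Ratio: 4.1420/1.4009 = 2.957

(Intermediate values are shown rounded; full precision is carried through to the final answer.)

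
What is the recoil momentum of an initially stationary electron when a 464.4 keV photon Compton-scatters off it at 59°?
2.1733e-22 kg·m/s

The electron is initially at rest, so by conservation of momentum:
p⃗_e = p⃗₀ − p⃗'  (incident photon momentum minus scattered photon momentum)

Photon momentum magnitudes (p = h/λ = E/c):
λ₀ = hc/E₀ = 2.6698 pm → p₀ = h/λ₀ = 2.4819e-22 kg·m/s
Δλ = λ_C(1 − cos 59°) = 1.1767 pm
λ' = 3.8464 pm → p' = h/λ' = 1.7227e-22 kg·m/s

The scattered photon makes angle θ = 59° with the incident direction, so by the law of cosines:
|p⃗_e|² = p₀² + p'² − 2p₀p'cos θ
|p⃗_e|² = (2.4819e-22)² + (1.7227e-22)² − 2·2.4819e-22·1.7227e-22·cos(59°)
|p⃗_e| = 2.1733e-22 kg·m/s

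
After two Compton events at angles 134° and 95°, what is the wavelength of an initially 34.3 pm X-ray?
41.0495 pm

Apply Compton shift twice:

First scattering at θ₁ = 134°:
Δλ₁ = λ_C(1 - cos(134°))
Δλ₁ = 2.4263 × 1.6947
Δλ₁ = 4.1118 pm

After first scattering:
λ₁ = 34.3 + 4.1118 = 38.4118 pm

Second scattering at θ₂ = 95°:
Δλ₂ = λ_C(1 - cos(95°))
Δλ₂ = 2.4263 × 1.0872
Δλ₂ = 2.6378 pm

Final wavelength:
λ₂ = 38.4118 + 2.6378 = 41.0495 pm

Total shift: Δλ_total = 4.1118 + 2.6378 = 6.7495 pm

(Intermediate values are shown rounded; full precision is carried through to the final answer.)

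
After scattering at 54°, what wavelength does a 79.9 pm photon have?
80.9002 pm

Using the Compton scattering formula:
λ' = λ + Δλ = λ + λ_C(1 - cos θ)

Given:
- Initial wavelength λ = 79.9 pm
- Scattering angle θ = 54°
- Compton wavelength λ_C ≈ 2.4263 pm

Calculate the shift:
Δλ = 2.4263 × (1 - cos(54°))
Δλ = 2.4263 × 0.4122
Δλ = 1.0002 pm

Final wavelength:
λ' = 79.9 + 1.0002 = 80.9002 pm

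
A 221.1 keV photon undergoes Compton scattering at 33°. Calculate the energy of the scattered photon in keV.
206.6733 keV

First convert energy to wavelength:
λ = hc/E, with hc ≈ 1239.842 keV·pm (i.e. 1239.842 eV·nm)

For E = 221.1 keV = 221100 eV:
λ = 1239.842 keV·pm / 221.1 keV
λ = 5.6076 pm

Calculate the Compton shift:
Δλ = λ_C(1 - cos(33°)) = 2.4263 × 0.1613
Δλ = 0.3914 pm

Final wavelength:
λ' = 5.6076 + 0.3914 = 5.9990 pm

Final energy:
E' = hc/λ' = 1239.842 / 5.9990 = 206.6733 keV

(Intermediate values are shown rounded; full precision is carried through to the final answer.)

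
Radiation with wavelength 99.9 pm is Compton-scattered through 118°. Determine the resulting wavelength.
103.4654 pm

Using the Compton scattering formula:
λ' = λ + Δλ = λ + λ_C(1 - cos θ)

Given:
- Initial wavelength λ = 99.9 pm
- Scattering angle θ = 118°
- Compton wavelength λ_C ≈ 2.4263 pm

Calculate the shift:
Δλ = 2.4263 × (1 - cos(118°))
Δλ = 2.4263 × 1.4695
Δλ = 3.5654 pm

Final wavelength:
λ' = 99.9 + 3.5654 = 103.4654 pm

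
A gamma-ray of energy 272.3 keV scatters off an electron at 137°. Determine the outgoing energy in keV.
141.6311 keV

First convert energy to wavelength:
λ = hc/E, with hc ≈ 1239.842 keV·pm (i.e. 1239.842 eV·nm)

For E = 272.3 keV = 272300 eV:
λ = 1239.842 keV·pm / 272.3 keV
λ = 4.5532 pm

Calculate the Compton shift:
Δλ = λ_C(1 - cos(137°)) = 2.4263 × 1.7314
Δλ = 4.2008 pm

Final wavelength:
λ' = 4.5532 + 4.2008 = 8.7540 pm

Final energy:
E' = hc/λ' = 1239.842 / 8.7540 = 141.6311 keV

(Intermediate values are shown rounded; full precision is carried through to the final answer.)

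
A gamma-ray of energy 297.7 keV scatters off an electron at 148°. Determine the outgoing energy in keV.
143.3563 keV

First convert energy to wavelength:
λ = hc/E, with hc ≈ 1239.842 keV·pm (i.e. 1239.842 eV·nm)

For E = 297.7 keV = 297700 eV:
λ = 1239.842 keV·pm / 297.7 keV
λ = 4.1647 pm

Calculate the Compton shift:
Δλ = λ_C(1 - cos(148°)) = 2.4263 × 1.8480
Δλ = 4.4839 pm

Final wavelength:
λ' = 4.1647 + 4.4839 = 8.6487 pm

Final energy:
E' = hc/λ' = 1239.842 / 8.6487 = 143.3563 keV

(Intermediate values are shown rounded; full precision is carried through to the final answer.)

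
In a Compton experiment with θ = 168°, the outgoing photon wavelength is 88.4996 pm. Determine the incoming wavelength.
83.7000 pm

From λ' = λ + Δλ, we have λ = λ' - Δλ

First calculate the Compton shift:
Δλ = λ_C(1 - cos θ)
Δλ = 2.4263 × (1 - cos(168°))
Δλ = 2.4263 × 1.9781
Δλ = 4.7996 pm

Initial wavelength:
λ = λ' - Δλ
λ = 88.4996 - 4.7996
λ = 83.7000 pm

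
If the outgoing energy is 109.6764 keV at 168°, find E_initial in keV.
190.5999 keV

Convert final energy to wavelength (hc ≈ 1239.842 keV·pm):
λ' = hc/E' = 1239.842 / 109.6764 = 11.3045 pm

Calculate the Compton shift:
Δλ = λ_C(1 - cos(168°))
Δλ = 2.4263 × (1 - cos(168°))
Δλ = 4.7996 pm

Initial wavelength:
λ = λ' - Δλ = 11.3045 - 4.7996 = 6.5049 pm

Initial energy:
E = hc/λ = 1239.842 / 6.5049 = 190.5999 keV

(Intermediate values are shown rounded; full precision is carried through to the final answer.)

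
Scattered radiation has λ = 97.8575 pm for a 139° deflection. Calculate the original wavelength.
93.6000 pm

From λ' = λ + Δλ, we have λ = λ' - Δλ

First calculate the Compton shift:
Δλ = λ_C(1 - cos θ)
Δλ = 2.4263 × (1 - cos(139°))
Δλ = 2.4263 × 1.7547
Δλ = 4.2575 pm

Initial wavelength:
λ = λ' - Δλ
λ = 97.8575 - 4.2575
λ = 93.6000 pm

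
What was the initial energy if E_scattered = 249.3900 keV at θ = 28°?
264.5000 keV

Convert final energy to wavelength (hc ≈ 1239.842 keV·pm):
λ' = hc/E' = 1239.842 / 249.3900 = 4.9715 pm

Calculate the Compton shift:
Δλ = λ_C(1 - cos(28°))
Δλ = 2.4263 × (1 - cos(28°))
Δλ = 0.2840 pm

Initial wavelength:
λ = λ' - Δλ = 4.9715 - 0.2840 = 4.6875 pm

Initial energy:
E = hc/λ = 1239.842 / 4.6875 = 264.5000 keV

(Intermediate values are shown rounded; full precision is carried through to the final answer.)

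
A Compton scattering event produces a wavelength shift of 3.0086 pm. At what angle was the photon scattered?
103.89°

From the Compton formula Δλ = λ_C(1 - cos θ), we can solve for θ:

cos θ = 1 - Δλ/λ_C

Given:
- Δλ = 3.0086 pm
- λ_C = h/(m_e·c) ≈ 2.42631024 pm

cos θ = 1 - 3.0086/2.42631024
cos θ = 1 - 1.239990
cos θ = -0.239990

θ = arccos(-0.239990)
θ = 103.89°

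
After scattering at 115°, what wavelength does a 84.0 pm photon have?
87.4517 pm

Using the Compton scattering formula:
λ' = λ + Δλ = λ + λ_C(1 - cos θ)

Given:
- Initial wavelength λ = 84.0 pm
- Scattering angle θ = 115°
- Compton wavelength λ_C ≈ 2.4263 pm

Calculate the shift:
Δλ = 2.4263 × (1 - cos(115°))
Δλ = 2.4263 × 1.4226
Δλ = 3.4517 pm

Final wavelength:
λ' = 84.0 + 3.4517 = 87.4517 pm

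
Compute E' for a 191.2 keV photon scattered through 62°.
159.5318 keV

First convert energy to wavelength:
λ = hc/E, with hc ≈ 1239.842 keV·pm (i.e. 1239.842 eV·nm)

For E = 191.2 keV = 191200 eV:
λ = 1239.842 keV·pm / 191.2 keV
λ = 6.4845 pm

Calculate the Compton shift:
Δλ = λ_C(1 - cos(62°)) = 2.4263 × 0.5305
Δλ = 1.2872 pm

Final wavelength:
λ' = 6.4845 + 1.2872 = 7.7718 pm

Final energy:
E' = hc/λ' = 1239.842 / 7.7718 = 159.5318 keV

(Intermediate values are shown rounded; full precision is carried through to the final answer.)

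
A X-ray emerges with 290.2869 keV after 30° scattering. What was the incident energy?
314.2000 keV

Convert final energy to wavelength (hc ≈ 1239.842 keV·pm):
λ' = hc/E' = 1239.842 / 290.2869 = 4.2711 pm

Calculate the Compton shift:
Δλ = λ_C(1 - cos(30°))
Δλ = 2.4263 × (1 - cos(30°))
Δλ = 0.3251 pm

Initial wavelength:
λ = λ' - Δλ = 4.2711 - 0.3251 = 3.9460 pm

Initial energy:
E = hc/λ = 1239.842 / 3.9460 = 314.2000 keV

(Intermediate values are shown rounded; full precision is carried through to the final answer.)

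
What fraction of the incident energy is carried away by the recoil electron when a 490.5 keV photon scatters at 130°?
0.6119 (or 61.19%)

Calculate initial and final photon energies:

Initial: E₀ = 490.5 keV → λ₀ = 2.5277 pm
Compton shift: Δλ = 3.9859 pm
Final wavelength: λ' = 6.5136 pm
Final energy: E' = 190.3460 keV

Fractional energy loss:
(E₀ - E')/E₀ = (490.5000 - 190.3460)/490.5000
= 300.1540/490.5000
= 0.6119
= 61.19%

(Intermediate values are shown rounded; full precision is carried through to the final answer.)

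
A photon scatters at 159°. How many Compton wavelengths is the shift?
1.9336 λ_C

The Compton shift formula is:
Δλ = λ_C(1 - cos θ)

Dividing both sides by λ_C:
Δλ/λ_C = 1 - cos θ

For θ = 159°:
Δλ/λ_C = 1 - cos(159°)
Δλ/λ_C = 1 - -0.9336
Δλ/λ_C = 1.9336

This means the shift is 1.9336 × λ_C = 4.6915 pm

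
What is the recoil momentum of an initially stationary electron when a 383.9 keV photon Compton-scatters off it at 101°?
2.4960e-22 kg·m/s

The electron is initially at rest, so by conservation of momentum:
p⃗_e = p⃗₀ − p⃗'  (incident photon momentum minus scattered photon momentum)

Photon momentum magnitudes (p = h/λ = E/c):
λ₀ = hc/E₀ = 3.2296 pm → p₀ = h/λ₀ = 2.0517e-22 kg·m/s
Δλ = λ_C(1 − cos 101°) = 2.8893 pm
λ' = 6.1189 pm → p' = h/λ' = 1.0829e-22 kg·m/s

The scattered photon makes angle θ = 101° with the incident direction, so by the law of cosines:
|p⃗_e|² = p₀² + p'² − 2p₀p'cos θ
|p⃗_e|² = (2.0517e-22)² + (1.0829e-22)² − 2·2.0517e-22·1.0829e-22·cos(101°)
|p⃗_e| = 2.4960e-22 kg·m/s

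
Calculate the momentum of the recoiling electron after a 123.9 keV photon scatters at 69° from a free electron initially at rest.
7.0345e-23 kg·m/s

The electron is initially at rest, so by conservation of momentum:
p⃗_e = p⃗₀ − p⃗'  (incident photon momentum minus scattered photon momentum)

Photon momentum magnitudes (p = h/λ = E/c):
λ₀ = hc/E₀ = 10.0068 pm → p₀ = h/λ₀ = 6.6216e-23 kg·m/s
Δλ = λ_C(1 − cos 69°) = 1.5568 pm
λ' = 11.5636 pm → p' = h/λ' = 5.7301e-23 kg·m/s

The scattered photon makes angle θ = 69° with the incident direction, so by the law of cosines:
|p⃗_e|² = p₀² + p'² − 2p₀p'cos θ
|p⃗_e|² = (6.6216e-23)² + (5.7301e-23)² − 2·6.6216e-23·5.7301e-23·cos(69°)
|p⃗_e| = 7.0345e-23 kg·m/s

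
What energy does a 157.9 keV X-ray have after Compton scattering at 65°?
133.9938 keV

First convert energy to wavelength:
λ = hc/E, with hc ≈ 1239.842 keV·pm (i.e. 1239.842 eV·nm)

For E = 157.9 keV = 157900 eV:
λ = 1239.842 keV·pm / 157.9 keV
λ = 7.8521 pm

Calculate the Compton shift:
Δλ = λ_C(1 - cos(65°)) = 2.4263 × 0.5774
Δλ = 1.4009 pm

Final wavelength:
λ' = 7.8521 + 1.4009 = 9.2530 pm

Final energy:
E' = hc/λ' = 1239.842 / 9.2530 = 133.9938 keV

(Intermediate values are shown rounded; full precision is carried through to the final answer.)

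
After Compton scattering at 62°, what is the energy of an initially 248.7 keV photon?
197.6626 keV

First convert energy to wavelength:
λ = hc/E, with hc ≈ 1239.842 keV·pm (i.e. 1239.842 eV·nm)

For E = 248.7 keV = 248700 eV:
λ = 1239.842 keV·pm / 248.7 keV
λ = 4.9853 pm

Calculate the Compton shift:
Δλ = λ_C(1 - cos(62°)) = 2.4263 × 0.5305
Δλ = 1.2872 pm

Final wavelength:
λ' = 4.9853 + 1.2872 = 6.2725 pm

Final energy:
E' = hc/λ' = 1239.842 / 6.2725 = 197.6626 keV

(Intermediate values are shown rounded; full precision is carried through to the final answer.)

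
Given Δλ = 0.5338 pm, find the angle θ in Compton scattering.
38.74°

From the Compton formula Δλ = λ_C(1 - cos θ), we can solve for θ:

cos θ = 1 - Δλ/λ_C

Given:
- Δλ = 0.5338 pm
- λ_C = h/(m_e·c) ≈ 2.42631024 pm

cos θ = 1 - 0.5338/2.42631024
cos θ = 1 - 0.220005
cos θ = 0.779995

θ = arccos(0.779995)
θ = 38.74°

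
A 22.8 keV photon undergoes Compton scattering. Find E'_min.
20.9321 keV (at θ = 180°)

The scattered photon has minimum energy when its wavelength is maximum, i.e., when the Compton shift Δλ = λ_C(1 − cos θ) is maximum. This occurs at θ = 180° (backscattering), giving Δλ_max = 2λ_C = 4.8526 pm.

Initial wavelength: λ₀ = hc/E₀ = 54.3790 pm
Maximum final wavelength: λ'_max = λ₀ + 2λ_C = 54.3790 + 4.8526 = 59.2317 pm
Minimum final energy: E'_min = hc/λ'_max = 20.9321 keV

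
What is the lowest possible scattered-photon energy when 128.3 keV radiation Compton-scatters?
85.4107 keV (at θ = 180°)

The scattered photon has minimum energy when its wavelength is maximum, i.e., when the Compton shift Δλ = λ_C(1 − cos θ) is maximum. This occurs at θ = 180° (backscattering), giving Δλ_max = 2λ_C = 4.8526 pm.

Initial wavelength: λ₀ = hc/E₀ = 9.6636 pm
Maximum final wavelength: λ'_max = λ₀ + 2λ_C = 9.6636 + 4.8526 = 14.5162 pm
Minimum final energy: E'_min = hc/λ'_max = 85.4107 keV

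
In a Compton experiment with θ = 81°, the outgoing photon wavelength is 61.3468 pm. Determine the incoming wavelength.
59.3000 pm

From λ' = λ + Δλ, we have λ = λ' - Δλ

First calculate the Compton shift:
Δλ = λ_C(1 - cos θ)
Δλ = 2.4263 × (1 - cos(81°))
Δλ = 2.4263 × 0.8436
Δλ = 2.0468 pm

Initial wavelength:
λ = λ' - Δλ
λ = 61.3468 - 2.0468
λ = 59.3000 pm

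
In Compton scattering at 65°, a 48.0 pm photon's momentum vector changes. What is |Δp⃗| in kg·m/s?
1.4627e-23 kg·m/s

Photon momentum magnitude is p = h/λ.

Initial momentum:
p₀ = h/λ = 6.6261e-34/4.8000e-11 = 1.3804e-23 kg·m/s

After scattering:
λ' = λ + Δλ = 48.0 + 1.4009 = 49.4009 pm
p' = h/λ' = 6.6261e-34/4.9401e-11 = 1.3413e-23 kg·m/s

Momentum is a vector; the scattered photon's direction makes angle θ = 65° with the incident direction. The magnitude of the vector change Δp⃗ = p⃗₀ − p⃗' is found from the law of cosines:
|Δp⃗|² = p₀² + p'² − 2p₀p'cos θ
|Δp⃗|² = (1.3804e-23)² + (1.3413e-23)² − 2·1.3804e-23·1.3413e-23·cos(65°)
|Δp⃗| = 1.4627e-23 kg·m/s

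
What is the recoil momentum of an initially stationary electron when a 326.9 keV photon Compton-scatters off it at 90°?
2.0463e-22 kg·m/s

The electron is initially at rest, so by conservation of momentum:
p⃗_e = p⃗₀ − p⃗'  (incident photon momentum minus scattered photon momentum)

Photon momentum magnitudes (p = h/λ = E/c):
λ₀ = hc/E₀ = 3.7927 pm → p₀ = h/λ₀ = 1.7470e-22 kg·m/s
Δλ = λ_C(1 − cos 90°) = 2.4263 pm
λ' = 6.2190 pm → p' = h/λ' = 1.0654e-22 kg·m/s

The scattered photon makes angle θ = 90° with the incident direction, so by the law of cosines:
|p⃗_e|² = p₀² + p'² − 2p₀p'cos θ
|p⃗_e|² = (1.7470e-22)² + (1.0654e-22)² − 2·1.7470e-22·1.0654e-22·cos(90°)
|p⃗_e| = 2.0463e-22 kg·m/s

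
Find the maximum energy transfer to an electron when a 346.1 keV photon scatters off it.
199.1112 keV

Maximum energy transfer occurs at θ = 180° (backscattering).

Initial photon: E₀ = 346.1 keV → λ₀ = 3.5823 pm

Maximum Compton shift (at 180°):
Δλ_max = 2λ_C = 2 × 2.4263 = 4.8526 pm

Final wavelength:
λ' = 3.5823 + 4.8526 = 8.4349 pm

Minimum photon energy (maximum energy to electron):
E'_min = hc/λ' = 146.9888 keV

Maximum electron kinetic energy:
K_max = E₀ - E'_min = 346.1000 - 146.9888 = 199.1112 keV

(Intermediate values are shown rounded; full precision is carried through to the final answer.)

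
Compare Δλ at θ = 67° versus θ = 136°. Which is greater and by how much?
136° produces the larger shift by a factor of 2.822

Calculate both shifts using Δλ = λ_C(1 - cos θ):

For θ₁ = 67°:
Δλ₁ = 2.4263 × (1 - cos(67°))
Δλ₁ = 2.4263 × 0.6093
Δλ₁ = 1.4783 pm

For θ₂ = 136°:
Δλ₂ = 2.4263 × (1 - cos(136°))
Δλ₂ = 2.4263 × 1.7193
Δλ₂ = 4.1717 pm

The 136° angle produces the larger shift.
Ratio: 4.1717/1.4783 = 2.822

(Intermediate values are shown rounded; full precision is carried through to the final answer.)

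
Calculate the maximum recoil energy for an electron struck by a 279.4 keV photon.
145.9421 keV

Maximum energy transfer occurs at θ = 180° (backscattering).

Initial photon: E₀ = 279.4 keV → λ₀ = 4.4375 pm

Maximum Compton shift (at 180°):
Δλ_max = 2λ_C = 2 × 2.4263 = 4.8526 pm

Final wavelength:
λ' = 4.4375 + 4.8526 = 9.2901 pm

Minimum photon energy (maximum energy to electron):
E'_min = hc/λ' = 133.4579 keV

Maximum electron kinetic energy:
K_max = E₀ - E'_min = 279.4000 - 133.4579 = 145.9421 keV

(Intermediate values are shown rounded; full precision is carried through to the final answer.)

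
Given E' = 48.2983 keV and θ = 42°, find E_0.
49.5000 keV

Convert final energy to wavelength (hc ≈ 1239.842 keV·pm):
λ' = hc/E' = 1239.842 / 48.2983 = 25.6705 pm

Calculate the Compton shift:
Δλ = λ_C(1 - cos(42°))
Δλ = 2.4263 × (1 - cos(42°))
Δλ = 0.6232 pm

Initial wavelength:
λ = λ' - Δλ = 25.6705 - 0.6232 = 25.0473 pm

Initial energy:
E = hc/λ = 1239.842 / 25.0473 = 49.5000 keV

(Intermediate values are shown rounded; full precision is carried through to the final answer.)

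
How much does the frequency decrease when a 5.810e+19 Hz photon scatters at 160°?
2.771e+19 Hz (decrease)

Convert frequency to wavelength (c = 299792458 m/s):
λ₀ = c/f₀ = 299792458/5.810e+19 = 5.1599390e-12 m = 5.1599 pm

Calculate Compton shift:
Δλ = λ_C(1 - cos(160°)) = 4.7063 pm

Final wavelength:
λ' = λ₀ + Δλ = 5.1599 + 4.7063 = 9.8662 pm

Final frequency:
f' = c/λ' = 299792458/9.8662351e-12 = 3.0385700e+19 Hz

Frequency shift (decrease):
Δf = f₀ - f' = 5.810e+19 - 3.0385700e+19 = 2.771e+19 Hz

(Intermediate values are shown rounded; full precision is carried through to the final answer.)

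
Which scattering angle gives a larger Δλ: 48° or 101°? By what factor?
101° produces the larger shift by a factor of 3.599

Calculate both shifts using Δλ = λ_C(1 - cos θ):

For θ₁ = 48°:
Δλ₁ = 2.4263 × (1 - cos(48°))
Δλ₁ = 2.4263 × 0.3309
Δλ₁ = 0.8028 pm

For θ₂ = 101°:
Δλ₂ = 2.4263 × (1 - cos(101°))
Δλ₂ = 2.4263 × 1.1908
Δλ₂ = 2.8893 pm

The 101° angle produces the larger shift.
Ratio: 2.8893/0.8028 = 3.599

(Intermediate values are shown rounded; full precision is carried through to the final answer.)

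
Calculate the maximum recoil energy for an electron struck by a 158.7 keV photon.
60.8057 keV

Maximum energy transfer occurs at θ = 180° (backscattering).

Initial photon: E₀ = 158.7 keV → λ₀ = 7.8125 pm

Maximum Compton shift (at 180°):
Δλ_max = 2λ_C = 2 × 2.4263 = 4.8526 pm

Final wavelength:
λ' = 7.8125 + 4.8526 = 12.6651 pm

Minimum photon energy (maximum energy to electron):
E'_min = hc/λ' = 97.8943 keV

Maximum electron kinetic energy:
K_max = E₀ - E'_min = 158.7000 - 97.8943 = 60.8057 keV

(Intermediate values are shown rounded; full precision is carried through to the final answer.)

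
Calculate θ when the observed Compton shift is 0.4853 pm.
36.87°

From the Compton formula Δλ = λ_C(1 - cos θ), we can solve for θ:

cos θ = 1 - Δλ/λ_C

Given:
- Δλ = 0.4853 pm
- λ_C = h/(m_e·c) ≈ 2.42631024 pm

cos θ = 1 - 0.4853/2.42631024
cos θ = 1 - 0.200016
cos θ = 0.799984

θ = arccos(0.799984)
θ = 36.87°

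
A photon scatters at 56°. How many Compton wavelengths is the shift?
0.4408 λ_C

The Compton shift formula is:
Δλ = λ_C(1 - cos θ)

Dividing both sides by λ_C:
Δλ/λ_C = 1 - cos θ

For θ = 56°:
Δλ/λ_C = 1 - cos(56°)
Δλ/λ_C = 1 - 0.5592
Δλ/λ_C = 0.4408

This means the shift is 0.4408 × λ_C = 1.0695 pm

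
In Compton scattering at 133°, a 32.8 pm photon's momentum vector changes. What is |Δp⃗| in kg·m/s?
3.5013e-23 kg·m/s

Photon momentum magnitude is p = h/λ.

Initial momentum:
p₀ = h/λ = 6.6261e-34/3.2800e-11 = 2.0201e-23 kg·m/s

After scattering:
λ' = λ + Δλ = 32.8 + 4.0810 = 36.8810 pm
p' = h/λ' = 6.6261e-34/3.6881e-11 = 1.7966e-23 kg·m/s

Momentum is a vector; the scattered photon's direction makes angle θ = 133° with the incident direction. The magnitude of the vector change Δp⃗ = p⃗₀ − p⃗' is found from the law of cosines:
|Δp⃗|² = p₀² + p'² − 2p₀p'cos θ
|Δp⃗|² = (2.0201e-23)² + (1.7966e-23)² − 2·2.0201e-23·1.7966e-23·cos(133°)
|Δp⃗| = 3.5013e-23 kg·m/s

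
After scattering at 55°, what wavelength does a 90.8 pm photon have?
91.8346 pm

Using the Compton scattering formula:
λ' = λ + Δλ = λ + λ_C(1 - cos θ)

Given:
- Initial wavelength λ = 90.8 pm
- Scattering angle θ = 55°
- Compton wavelength λ_C ≈ 2.4263 pm

Calculate the shift:
Δλ = 2.4263 × (1 - cos(55°))
Δλ = 2.4263 × 0.4264
Δλ = 1.0346 pm

Final wavelength:
λ' = 90.8 + 1.0346 = 91.8346 pm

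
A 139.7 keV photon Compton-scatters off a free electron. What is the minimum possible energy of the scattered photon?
90.3171 keV (at θ = 180°)

The scattered photon has minimum energy when its wavelength is maximum, i.e., when the Compton shift Δλ = λ_C(1 − cos θ) is maximum. This occurs at θ = 180° (backscattering), giving Δλ_max = 2λ_C = 4.8526 pm.

Initial wavelength: λ₀ = hc/E₀ = 8.8750 pm
Maximum final wavelength: λ'_max = λ₀ + 2λ_C = 8.8750 + 4.8526 = 13.7277 pm
Minimum final energy: E'_min = hc/λ'_max = 90.3171 keV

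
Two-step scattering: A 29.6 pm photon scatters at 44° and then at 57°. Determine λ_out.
31.3858 pm

Apply Compton shift twice:

First scattering at θ₁ = 44°:
Δλ₁ = λ_C(1 - cos(44°))
Δλ₁ = 2.4263 × 0.2807
Δλ₁ = 0.6810 pm

After first scattering:
λ₁ = 29.6 + 0.6810 = 30.2810 pm

Second scattering at θ₂ = 57°:
Δλ₂ = λ_C(1 - cos(57°))
Δλ₂ = 2.4263 × 0.4554
Δλ₂ = 1.1048 pm

Final wavelength:
λ₂ = 30.2810 + 1.1048 = 31.3858 pm

Total shift: Δλ_total = 0.6810 + 1.1048 = 1.7858 pm

(Intermediate values are shown rounded; full precision is carried through to the final answer.)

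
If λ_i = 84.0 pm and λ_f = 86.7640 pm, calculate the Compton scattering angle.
98.00°

First find the wavelength shift:
Δλ = λ' - λ = 86.7640 - 84.0 = 2.7640 pm

Using Δλ = λ_C(1 - cos θ), with λ_C = h/(m_e·c) ≈ 2.42631024 pm:
cos θ = 1 - Δλ/λ_C
cos θ = 1 - 2.7640/2.42631024
cos θ = -0.139178

θ = arccos(-0.139178)
θ = 98.00°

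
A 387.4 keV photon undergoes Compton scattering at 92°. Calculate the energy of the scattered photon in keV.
217.0818 keV

First convert energy to wavelength:
λ = hc/E, with hc ≈ 1239.842 keV·pm (i.e. 1239.842 eV·nm)

For E = 387.4 keV = 387400 eV:
λ = 1239.842 keV·pm / 387.4 keV
λ = 3.2004 pm

Calculate the Compton shift:
Δλ = λ_C(1 - cos(92°)) = 2.4263 × 1.0349
Δλ = 2.5110 pm

Final wavelength:
λ' = 3.2004 + 2.5110 = 5.7114 pm

Final energy:
E' = hc/λ' = 1239.842 / 5.7114 = 217.0818 keV

(Intermediate values are shown rounded; full precision is carried through to the final answer.)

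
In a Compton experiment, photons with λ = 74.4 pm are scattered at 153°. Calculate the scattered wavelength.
78.9882 pm

Using the Compton scattering formula:
λ' = λ + Δλ = λ + λ_C(1 - cos θ)

Given:
- Initial wavelength λ = 74.4 pm
- Scattering angle θ = 153°
- Compton wavelength λ_C ≈ 2.4263 pm

Calculate the shift:
Δλ = 2.4263 × (1 - cos(153°))
Δλ = 2.4263 × 1.8910
Δλ = 4.5882 pm

Final wavelength:
λ' = 74.4 + 4.5882 = 78.9882 pm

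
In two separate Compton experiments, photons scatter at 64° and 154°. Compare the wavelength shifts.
154° produces the larger shift by a factor of 3.381

Calculate both shifts using Δλ = λ_C(1 - cos θ):

For θ₁ = 64°:
Δλ₁ = 2.4263 × (1 - cos(64°))
Δλ₁ = 2.4263 × 0.5616
Δλ₁ = 1.3627 pm

For θ₂ = 154°:
Δλ₂ = 2.4263 × (1 - cos(154°))
Δλ₂ = 2.4263 × 1.8988
Δλ₂ = 4.6071 pm

The 154° angle produces the larger shift.
Ratio: 4.6071/1.3627 = 3.381

(Intermediate values are shown rounded; full precision is carried through to the final answer.)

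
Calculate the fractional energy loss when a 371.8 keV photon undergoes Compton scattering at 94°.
0.4377 (or 43.77%)

Calculate initial and final photon energies:

Initial: E₀ = 371.8 keV → λ₀ = 3.3347 pm
Compton shift: Δλ = 2.5956 pm
Final wavelength: λ' = 5.9303 pm
Final energy: E' = 209.0703 keV

Fractional energy loss:
(E₀ - E')/E₀ = (371.8000 - 209.0703)/371.8000
= 162.7297/371.8000
= 0.4377
= 43.77%

(Intermediate values are shown rounded; full precision is carried through to the final answer.)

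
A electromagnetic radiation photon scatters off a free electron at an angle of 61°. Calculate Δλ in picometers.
1.2500 pm

Using the Compton scattering formula:
Δλ = λ_C(1 - cos θ)

where λ_C = h/(m_e·c) ≈ 2.4263 pm is the Compton wavelength of an electron.

For θ = 61°:
cos(61°) = 0.4848
1 - cos(61°) = 0.5152

Δλ = 2.4263 × 0.5152
Δλ = 1.2500 pm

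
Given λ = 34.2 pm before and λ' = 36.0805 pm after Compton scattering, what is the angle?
77.00°

First find the wavelength shift:
Δλ = λ' - λ = 36.0805 - 34.2 = 1.8805 pm

Using Δλ = λ_C(1 - cos θ), with λ_C = h/(m_e·c) ≈ 2.42631024 pm:
cos θ = 1 - Δλ/λ_C
cos θ = 1 - 1.8805/2.42631024
cos θ = 0.224955

θ = arccos(0.224955)
θ = 77.00°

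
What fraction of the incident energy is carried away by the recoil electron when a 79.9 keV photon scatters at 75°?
0.1039 (or 10.39%)

Calculate initial and final photon energies:

Initial: E₀ = 79.9 keV → λ₀ = 15.5174 pm
Compton shift: Δλ = 1.7983 pm
Final wavelength: λ' = 17.3158 pm
Final energy: E' = 71.6020 keV

Fractional energy loss:
(E₀ - E')/E₀ = (79.9000 - 71.6020)/79.9000
= 8.2980/79.9000
= 0.1039
= 10.39%

(Intermediate values are shown rounded; full precision is carried through to the final answer.)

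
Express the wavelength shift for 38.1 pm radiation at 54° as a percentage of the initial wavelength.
2.6251%

Calculate the Compton shift:
Δλ = λ_C(1 - cos(54°))
Δλ = 2.4263 × (1 - cos(54°))
Δλ = 2.4263 × 0.4122
Δλ = 1.0002 pm

Percentage change:
(Δλ/λ₀) × 100 = (1.0002/38.1) × 100
= 2.6251%

(Intermediate values are shown rounded; full precision is carried through to the final answer.)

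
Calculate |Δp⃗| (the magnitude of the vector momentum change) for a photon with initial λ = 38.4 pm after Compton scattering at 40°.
1.1720e-23 kg·m/s

Photon momentum magnitude is p = h/λ.

Initial momentum:
p₀ = h/λ = 6.6261e-34/3.8400e-11 = 1.7255e-23 kg·m/s

After scattering:
λ' = λ + Δλ = 38.4 + 0.5676 = 38.9676 pm
p' = h/λ' = 6.6261e-34/3.8968e-11 = 1.7004e-23 kg·m/s

Momentum is a vector; the scattered photon's direction makes angle θ = 40° with the incident direction. The magnitude of the vector change Δp⃗ = p⃗₀ − p⃗' is found from the law of cosines:
|Δp⃗|² = p₀² + p'² − 2p₀p'cos θ
|Δp⃗|² = (1.7255e-23)² + (1.7004e-23)² − 2·1.7255e-23·1.7004e-23·cos(40°)
|Δp⃗| = 1.1720e-23 kg·m/s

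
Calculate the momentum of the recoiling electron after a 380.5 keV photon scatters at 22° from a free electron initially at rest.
7.6300e-23 kg·m/s

The electron is initially at rest, so by conservation of momentum:
p⃗_e = p⃗₀ − p⃗'  (incident photon momentum minus scattered photon momentum)

Photon momentum magnitudes (p = h/λ = E/c):
λ₀ = hc/E₀ = 3.2585 pm → p₀ = h/λ₀ = 2.0335e-22 kg·m/s
Δλ = λ_C(1 − cos 22°) = 0.1767 pm
λ' = 3.4351 pm → p' = h/λ' = 1.9289e-22 kg·m/s

The scattered photon makes angle θ = 22° with the incident direction, so by the law of cosines:
|p⃗_e|² = p₀² + p'² − 2p₀p'cos θ
|p⃗_e|² = (2.0335e-22)² + (1.9289e-22)² − 2·2.0335e-22·1.9289e-22·cos(22°)
|p⃗_e| = 7.6300e-23 kg·m/s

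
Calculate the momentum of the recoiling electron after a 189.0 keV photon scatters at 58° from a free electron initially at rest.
9.1624e-23 kg·m/s

The electron is initially at rest, so by conservation of momentum:
p⃗_e = p⃗₀ − p⃗'  (incident photon momentum minus scattered photon momentum)

Photon momentum magnitudes (p = h/λ = E/c):
λ₀ = hc/E₀ = 6.5600 pm → p₀ = h/λ₀ = 1.0101e-22 kg·m/s
Δλ = λ_C(1 − cos 58°) = 1.1406 pm
λ' = 7.7006 pm → p' = h/λ' = 8.6046e-23 kg·m/s

The scattered photon makes angle θ = 58° with the incident direction, so by the law of cosines:
|p⃗_e|² = p₀² + p'² − 2p₀p'cos θ
|p⃗_e|² = (1.0101e-22)² + (8.6046e-23)² − 2·1.0101e-22·8.6046e-23·cos(58°)
|p⃗_e| = 9.1624e-23 kg·m/s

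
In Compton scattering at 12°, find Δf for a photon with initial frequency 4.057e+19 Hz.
2.890e+17 Hz (decrease)

Convert frequency to wavelength (c = 299792458 m/s):
λ₀ = c/f₀ = 299792458/4.057e+19 = 7.3895109e-12 m = 7.3895 pm

Calculate Compton shift:
Δλ = λ_C(1 - cos(12°)) = 0.0530 pm

Final wavelength:
λ' = λ₀ + Δλ = 7.3895 + 0.0530 = 7.4425 pm

Final frequency:
f' = c/λ' = 299792458/7.4425316e-12 = 4.0280979e+19 Hz

Frequency shift (decrease):
Δf = f₀ - f' = 4.057e+19 - 4.0280979e+19 = 2.890e+17 Hz

(Intermediate values are shown rounded; full precision is carried through to the final answer.)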